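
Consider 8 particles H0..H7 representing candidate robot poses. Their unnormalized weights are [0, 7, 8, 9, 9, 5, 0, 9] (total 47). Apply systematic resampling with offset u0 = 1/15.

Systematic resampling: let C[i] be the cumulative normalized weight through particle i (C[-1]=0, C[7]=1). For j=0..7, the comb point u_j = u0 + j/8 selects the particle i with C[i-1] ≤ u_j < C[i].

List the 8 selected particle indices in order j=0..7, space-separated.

1 2 2 3 4 4 7 7

C = [0, 7/47, 15/47, 24/47, 33/47, 38/47, 38/47, 1]
j=0: u_0=1/15 ∈ [0, 7/47) → index 1
j=1: u_1=23/120 ∈ [7/47, 15/47) → index 2
j=2: u_2=19/60 ∈ [7/47, 15/47) → index 2
j=3: u_3=53/120 ∈ [15/47, 24/47) → index 3
j=4: u_4=17/30 ∈ [24/47, 33/47) → index 4
j=5: u_5=83/120 ∈ [24/47, 33/47) → index 4
j=6: u_6=49/60 ∈ [38/47, 1) → index 7
j=7: u_7=113/120 ∈ [38/47, 1) → index 7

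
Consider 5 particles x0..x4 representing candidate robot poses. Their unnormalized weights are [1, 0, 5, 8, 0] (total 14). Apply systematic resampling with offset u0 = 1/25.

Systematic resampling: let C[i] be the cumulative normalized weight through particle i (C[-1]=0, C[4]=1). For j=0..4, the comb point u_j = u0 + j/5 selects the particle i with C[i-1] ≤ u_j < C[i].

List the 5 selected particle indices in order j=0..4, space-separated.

0 2 3 3 3

C = [1/14, 1/14, 3/7, 1, 1]
j=0: u_0=1/25 ∈ [0, 1/14) → index 0
j=1: u_1=6/25 ∈ [1/14, 3/7) → index 2
j=2: u_2=11/25 ∈ [3/7, 1) → index 3
j=3: u_3=16/25 ∈ [3/7, 1) → index 3
j=4: u_4=21/25 ∈ [3/7, 1) → index 3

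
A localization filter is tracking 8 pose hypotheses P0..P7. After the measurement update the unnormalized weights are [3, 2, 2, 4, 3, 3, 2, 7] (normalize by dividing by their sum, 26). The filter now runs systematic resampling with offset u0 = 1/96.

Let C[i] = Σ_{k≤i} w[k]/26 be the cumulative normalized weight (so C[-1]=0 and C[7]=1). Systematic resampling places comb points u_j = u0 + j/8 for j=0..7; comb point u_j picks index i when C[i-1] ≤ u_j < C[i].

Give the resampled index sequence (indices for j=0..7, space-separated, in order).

C = [3/26, 5/26, 7/26, 11/26, 7/13, 17/26, 19/26, 1]
j=0: u_0=1/96 ∈ [0, 3/26) → index 0
j=1: u_1=13/96 ∈ [3/26, 5/26) → index 1
j=2: u_2=25/96 ∈ [5/26, 7/26) → index 2
j=3: u_3=37/96 ∈ [7/26, 11/26) → index 3
j=4: u_4=49/96 ∈ [11/26, 7/13) → index 4
j=5: u_5=61/96 ∈ [7/13, 17/26) → index 5
j=6: u_6=73/96 ∈ [19/26, 1) → index 7
j=7: u_7=85/96 ∈ [19/26, 1) → index 7

0 1 2 3 4 5 7 7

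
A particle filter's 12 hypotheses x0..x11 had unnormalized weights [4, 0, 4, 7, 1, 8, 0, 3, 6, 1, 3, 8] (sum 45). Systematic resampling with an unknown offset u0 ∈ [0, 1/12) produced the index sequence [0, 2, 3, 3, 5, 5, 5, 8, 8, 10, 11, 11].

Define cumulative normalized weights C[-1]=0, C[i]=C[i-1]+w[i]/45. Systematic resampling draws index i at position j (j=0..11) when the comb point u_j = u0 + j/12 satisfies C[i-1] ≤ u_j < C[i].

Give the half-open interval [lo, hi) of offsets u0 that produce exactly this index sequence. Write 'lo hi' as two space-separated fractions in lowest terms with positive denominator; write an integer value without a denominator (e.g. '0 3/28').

1/45 1/30

C = [4/45, 4/45, 8/45, 1/3, 16/45, 8/15, 8/15, 3/5, 11/15, 34/45, 37/45, 1]
j=0 picked index 0: u0 ∈ [0, 4/45)
j=1 picked index 2: u0 ∈ [1/180, 17/180)
j=2 picked index 3: u0 ∈ [1/90, 1/6)
j=3 picked index 3: u0 ∈ [-13/180, 1/12)
j=4 picked index 5: u0 ∈ [1/45, 1/5)
j=5 picked index 5: u0 ∈ [-11/180, 7/60)
j=6 picked index 5: u0 ∈ [-13/90, 1/30)
j=7 picked index 8: u0 ∈ [1/60, 3/20)
j=8 picked index 8: u0 ∈ [-1/15, 1/15)
j=9 picked index 10: u0 ∈ [1/180, 13/180)
j=10 picked index 11: u0 ∈ [-1/90, 1/6)
j=11 picked index 11: u0 ∈ [-17/180, 1/12)
intersection: [1/45, 1/30)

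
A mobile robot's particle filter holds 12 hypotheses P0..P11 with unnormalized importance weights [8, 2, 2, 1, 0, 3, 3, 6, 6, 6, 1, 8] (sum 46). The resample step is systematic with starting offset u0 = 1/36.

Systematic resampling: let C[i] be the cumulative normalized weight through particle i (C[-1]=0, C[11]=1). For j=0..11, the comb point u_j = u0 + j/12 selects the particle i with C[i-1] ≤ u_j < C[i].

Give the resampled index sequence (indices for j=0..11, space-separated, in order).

0 0 1 3 6 7 7 8 9 9 11 11

C = [4/23, 5/23, 6/23, 13/46, 13/46, 8/23, 19/46, 25/46, 31/46, 37/46, 19/23, 1]
j=0: u_0=1/36 ∈ [0, 4/23) → index 0
j=1: u_1=1/9 ∈ [0, 4/23) → index 0
j=2: u_2=7/36 ∈ [4/23, 5/23) → index 1
j=3: u_3=5/18 ∈ [6/23, 13/46) → index 3
j=4: u_4=13/36 ∈ [8/23, 19/46) → index 6
j=5: u_5=4/9 ∈ [19/46, 25/46) → index 7
j=6: u_6=19/36 ∈ [19/46, 25/46) → index 7
j=7: u_7=11/18 ∈ [25/46, 31/46) → index 8
j=8: u_8=25/36 ∈ [31/46, 37/46) → index 9
j=9: u_9=7/9 ∈ [31/46, 37/46) → index 9
j=10: u_10=31/36 ∈ [19/23, 1) → index 11
j=11: u_11=17/18 ∈ [19/23, 1) → index 11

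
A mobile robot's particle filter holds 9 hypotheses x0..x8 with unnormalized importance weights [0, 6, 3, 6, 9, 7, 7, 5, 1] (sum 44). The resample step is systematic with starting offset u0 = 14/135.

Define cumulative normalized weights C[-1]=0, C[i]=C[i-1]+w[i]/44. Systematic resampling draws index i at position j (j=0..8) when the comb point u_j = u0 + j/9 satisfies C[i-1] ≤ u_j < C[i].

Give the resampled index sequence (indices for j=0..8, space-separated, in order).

1 3 3 4 5 5 6 7 8

C = [0, 3/22, 9/44, 15/44, 6/11, 31/44, 19/22, 43/44, 1]
j=0: u_0=14/135 ∈ [0, 3/22) → index 1
j=1: u_1=29/135 ∈ [9/44, 15/44) → index 3
j=2: u_2=44/135 ∈ [9/44, 15/44) → index 3
j=3: u_3=59/135 ∈ [15/44, 6/11) → index 4
j=4: u_4=74/135 ∈ [6/11, 31/44) → index 5
j=5: u_5=89/135 ∈ [6/11, 31/44) → index 5
j=6: u_6=104/135 ∈ [31/44, 19/22) → index 6
j=7: u_7=119/135 ∈ [19/22, 43/44) → index 7
j=8: u_8=134/135 ∈ [43/44, 1) → index 8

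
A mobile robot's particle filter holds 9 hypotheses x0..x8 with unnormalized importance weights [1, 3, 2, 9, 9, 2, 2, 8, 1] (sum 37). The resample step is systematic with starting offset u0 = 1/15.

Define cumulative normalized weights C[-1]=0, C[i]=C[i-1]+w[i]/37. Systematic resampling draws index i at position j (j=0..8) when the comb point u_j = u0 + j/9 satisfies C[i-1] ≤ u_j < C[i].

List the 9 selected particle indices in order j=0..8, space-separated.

1 3 3 3 4 4 6 7 7

C = [1/37, 4/37, 6/37, 15/37, 24/37, 26/37, 28/37, 36/37, 1]
j=0: u_0=1/15 ∈ [1/37, 4/37) → index 1
j=1: u_1=8/45 ∈ [6/37, 15/37) → index 3
j=2: u_2=13/45 ∈ [6/37, 15/37) → index 3
j=3: u_3=2/5 ∈ [6/37, 15/37) → index 3
j=4: u_4=23/45 ∈ [15/37, 24/37) → index 4
j=5: u_5=28/45 ∈ [15/37, 24/37) → index 4
j=6: u_6=11/15 ∈ [26/37, 28/37) → index 6
j=7: u_7=38/45 ∈ [28/37, 36/37) → index 7
j=8: u_8=43/45 ∈ [28/37, 36/37) → index 7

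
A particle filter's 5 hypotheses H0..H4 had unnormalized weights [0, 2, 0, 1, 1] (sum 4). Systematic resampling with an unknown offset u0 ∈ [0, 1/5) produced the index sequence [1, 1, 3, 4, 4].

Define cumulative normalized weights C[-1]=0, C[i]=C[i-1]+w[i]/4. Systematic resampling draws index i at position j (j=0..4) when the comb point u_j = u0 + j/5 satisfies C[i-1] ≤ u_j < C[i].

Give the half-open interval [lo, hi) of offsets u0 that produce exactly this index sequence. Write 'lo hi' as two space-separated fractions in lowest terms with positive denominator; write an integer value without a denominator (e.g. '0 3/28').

3/20 1/5

C = [0, 1/2, 1/2, 3/4, 1]
j=0 picked index 1: u0 ∈ [0, 1/2)
j=1 picked index 1: u0 ∈ [-1/5, 3/10)
j=2 picked index 3: u0 ∈ [1/10, 7/20)
j=3 picked index 4: u0 ∈ [3/20, 2/5)
j=4 picked index 4: u0 ∈ [-1/20, 1/5)
intersection: [3/20, 1/5)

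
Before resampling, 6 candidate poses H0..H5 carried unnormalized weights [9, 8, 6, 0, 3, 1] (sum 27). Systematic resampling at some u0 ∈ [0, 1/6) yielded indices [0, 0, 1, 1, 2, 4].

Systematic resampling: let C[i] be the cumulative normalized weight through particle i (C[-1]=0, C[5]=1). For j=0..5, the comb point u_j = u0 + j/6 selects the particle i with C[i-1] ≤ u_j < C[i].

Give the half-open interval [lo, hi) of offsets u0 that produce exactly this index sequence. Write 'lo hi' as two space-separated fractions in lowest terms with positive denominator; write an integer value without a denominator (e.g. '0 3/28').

C = [1/3, 17/27, 23/27, 23/27, 26/27, 1]
j=0 picked index 0: u0 ∈ [0, 1/3)
j=1 picked index 0: u0 ∈ [-1/6, 1/6)
j=2 picked index 1: u0 ∈ [0, 8/27)
j=3 picked index 1: u0 ∈ [-1/6, 7/54)
j=4 picked index 2: u0 ∈ [-1/27, 5/27)
j=5 picked index 4: u0 ∈ [1/54, 7/54)
intersection: [1/54, 7/54)

1/54 7/54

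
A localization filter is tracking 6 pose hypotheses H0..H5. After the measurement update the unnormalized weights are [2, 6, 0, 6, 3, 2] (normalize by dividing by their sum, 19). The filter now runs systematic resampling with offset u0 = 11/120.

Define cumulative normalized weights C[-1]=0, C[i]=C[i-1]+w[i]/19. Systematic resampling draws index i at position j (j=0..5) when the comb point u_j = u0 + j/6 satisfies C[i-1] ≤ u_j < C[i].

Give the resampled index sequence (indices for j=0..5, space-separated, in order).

0 1 3 3 4 5

C = [2/19, 8/19, 8/19, 14/19, 17/19, 1]
j=0: u_0=11/120 ∈ [0, 2/19) → index 0
j=1: u_1=31/120 ∈ [2/19, 8/19) → index 1
j=2: u_2=17/40 ∈ [8/19, 14/19) → index 3
j=3: u_3=71/120 ∈ [8/19, 14/19) → index 3
j=4: u_4=91/120 ∈ [14/19, 17/19) → index 4
j=5: u_5=37/40 ∈ [17/19, 1) → index 5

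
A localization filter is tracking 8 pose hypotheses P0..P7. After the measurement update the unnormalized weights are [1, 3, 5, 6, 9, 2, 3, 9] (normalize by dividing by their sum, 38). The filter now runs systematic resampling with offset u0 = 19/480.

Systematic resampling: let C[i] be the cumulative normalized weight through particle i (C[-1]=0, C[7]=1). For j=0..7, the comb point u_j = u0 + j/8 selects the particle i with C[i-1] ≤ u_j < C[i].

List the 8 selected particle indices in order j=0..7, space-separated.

1 2 3 4 4 5 7 7

C = [1/38, 2/19, 9/38, 15/38, 12/19, 13/19, 29/38, 1]
j=0: u_0=19/480 ∈ [1/38, 2/19) → index 1
j=1: u_1=79/480 ∈ [2/19, 9/38) → index 2
j=2: u_2=139/480 ∈ [9/38, 15/38) → index 3
j=3: u_3=199/480 ∈ [15/38, 12/19) → index 4
j=4: u_4=259/480 ∈ [15/38, 12/19) → index 4
j=5: u_5=319/480 ∈ [12/19, 13/19) → index 5
j=6: u_6=379/480 ∈ [29/38, 1) → index 7
j=7: u_7=439/480 ∈ [29/38, 1) → index 7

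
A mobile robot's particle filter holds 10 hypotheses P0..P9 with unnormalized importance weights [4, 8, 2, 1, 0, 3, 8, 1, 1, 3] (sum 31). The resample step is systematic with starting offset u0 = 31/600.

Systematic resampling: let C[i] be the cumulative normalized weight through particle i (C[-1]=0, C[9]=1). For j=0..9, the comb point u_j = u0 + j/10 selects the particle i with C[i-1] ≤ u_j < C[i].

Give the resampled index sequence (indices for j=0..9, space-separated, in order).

C = [4/31, 12/31, 14/31, 15/31, 15/31, 18/31, 26/31, 27/31, 28/31, 1]
j=0: u_0=31/600 ∈ [0, 4/31) → index 0
j=1: u_1=91/600 ∈ [4/31, 12/31) → index 1
j=2: u_2=151/600 ∈ [4/31, 12/31) → index 1
j=3: u_3=211/600 ∈ [4/31, 12/31) → index 1
j=4: u_4=271/600 ∈ [14/31, 15/31) → index 3
j=5: u_5=331/600 ∈ [15/31, 18/31) → index 5
j=6: u_6=391/600 ∈ [18/31, 26/31) → index 6
j=7: u_7=451/600 ∈ [18/31, 26/31) → index 6
j=8: u_8=511/600 ∈ [26/31, 27/31) → index 7
j=9: u_9=571/600 ∈ [28/31, 1) → index 9

0 1 1 1 3 5 6 6 7 9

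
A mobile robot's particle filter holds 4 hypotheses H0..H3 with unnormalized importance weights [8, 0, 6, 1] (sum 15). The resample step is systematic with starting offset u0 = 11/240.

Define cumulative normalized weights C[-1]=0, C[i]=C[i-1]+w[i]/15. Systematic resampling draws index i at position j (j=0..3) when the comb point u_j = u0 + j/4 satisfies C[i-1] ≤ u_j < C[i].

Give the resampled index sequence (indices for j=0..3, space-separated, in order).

C = [8/15, 8/15, 14/15, 1]
j=0: u_0=11/240 ∈ [0, 8/15) → index 0
j=1: u_1=71/240 ∈ [0, 8/15) → index 0
j=2: u_2=131/240 ∈ [8/15, 14/15) → index 2
j=3: u_3=191/240 ∈ [8/15, 14/15) → index 2

0 0 2 2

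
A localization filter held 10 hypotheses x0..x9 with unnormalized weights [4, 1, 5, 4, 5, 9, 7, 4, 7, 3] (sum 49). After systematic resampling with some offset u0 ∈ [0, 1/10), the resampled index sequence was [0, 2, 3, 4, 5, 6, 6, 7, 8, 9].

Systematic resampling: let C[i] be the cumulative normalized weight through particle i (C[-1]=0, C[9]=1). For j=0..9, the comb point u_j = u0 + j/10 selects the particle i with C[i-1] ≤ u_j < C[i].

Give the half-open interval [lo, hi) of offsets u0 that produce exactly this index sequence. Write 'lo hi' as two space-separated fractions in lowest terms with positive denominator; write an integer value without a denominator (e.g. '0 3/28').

C = [4/49, 5/49, 10/49, 2/7, 19/49, 4/7, 5/7, 39/49, 46/49, 1]
j=0 picked index 0: u0 ∈ [0, 4/49)
j=1 picked index 2: u0 ∈ [1/490, 51/490)
j=2 picked index 3: u0 ∈ [1/245, 3/35)
j=3 picked index 4: u0 ∈ [-1/70, 43/490)
j=4 picked index 5: u0 ∈ [-3/245, 6/35)
j=5 picked index 6: u0 ∈ [1/14, 3/14)
j=6 picked index 6: u0 ∈ [-1/35, 4/35)
j=7 picked index 7: u0 ∈ [1/70, 47/490)
j=8 picked index 8: u0 ∈ [-1/245, 34/245)
j=9 picked index 9: u0 ∈ [19/490, 1/10)
intersection: [1/14, 4/49)

1/14 4/49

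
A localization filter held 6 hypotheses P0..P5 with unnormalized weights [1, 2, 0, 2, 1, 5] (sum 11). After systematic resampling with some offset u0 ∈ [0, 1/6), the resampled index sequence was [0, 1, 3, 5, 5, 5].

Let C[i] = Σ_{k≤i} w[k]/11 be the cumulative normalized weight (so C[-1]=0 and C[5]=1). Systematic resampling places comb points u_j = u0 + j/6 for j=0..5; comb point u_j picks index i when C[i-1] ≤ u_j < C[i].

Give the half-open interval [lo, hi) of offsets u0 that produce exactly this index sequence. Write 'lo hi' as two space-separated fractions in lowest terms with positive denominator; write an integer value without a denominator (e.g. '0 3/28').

C = [1/11, 3/11, 3/11, 5/11, 6/11, 1]
j=0 picked index 0: u0 ∈ [0, 1/11)
j=1 picked index 1: u0 ∈ [-5/66, 7/66)
j=2 picked index 3: u0 ∈ [-2/33, 4/33)
j=3 picked index 5: u0 ∈ [1/22, 1/2)
j=4 picked index 5: u0 ∈ [-4/33, 1/3)
j=5 picked index 5: u0 ∈ [-19/66, 1/6)
intersection: [1/22, 1/11)

1/22 1/11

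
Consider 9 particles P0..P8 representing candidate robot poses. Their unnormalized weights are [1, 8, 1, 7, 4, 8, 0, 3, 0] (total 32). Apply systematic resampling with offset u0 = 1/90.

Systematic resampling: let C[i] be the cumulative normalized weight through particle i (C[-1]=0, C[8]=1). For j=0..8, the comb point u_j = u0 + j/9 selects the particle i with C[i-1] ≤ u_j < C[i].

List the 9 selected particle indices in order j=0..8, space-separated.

C = [1/32, 9/32, 5/16, 17/32, 21/32, 29/32, 29/32, 1, 1]
j=0: u_0=1/90 ∈ [0, 1/32) → index 0
j=1: u_1=11/90 ∈ [1/32, 9/32) → index 1
j=2: u_2=7/30 ∈ [1/32, 9/32) → index 1
j=3: u_3=31/90 ∈ [5/16, 17/32) → index 3
j=4: u_4=41/90 ∈ [5/16, 17/32) → index 3
j=5: u_5=17/30 ∈ [17/32, 21/32) → index 4
j=6: u_6=61/90 ∈ [21/32, 29/32) → index 5
j=7: u_7=71/90 ∈ [21/32, 29/32) → index 5
j=8: u_8=9/10 ∈ [21/32, 29/32) → index 5

0 1 1 3 3 4 5 5 5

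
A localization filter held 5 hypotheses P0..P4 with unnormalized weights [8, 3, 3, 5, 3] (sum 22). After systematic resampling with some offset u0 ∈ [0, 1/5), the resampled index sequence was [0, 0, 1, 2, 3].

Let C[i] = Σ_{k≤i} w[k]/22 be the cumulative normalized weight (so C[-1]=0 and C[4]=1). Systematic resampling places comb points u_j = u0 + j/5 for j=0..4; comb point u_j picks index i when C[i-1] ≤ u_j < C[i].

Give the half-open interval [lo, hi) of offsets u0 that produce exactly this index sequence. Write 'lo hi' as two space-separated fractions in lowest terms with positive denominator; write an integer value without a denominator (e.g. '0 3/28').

0 2/55

C = [4/11, 1/2, 7/11, 19/22, 1]
j=0 picked index 0: u0 ∈ [0, 4/11)
j=1 picked index 0: u0 ∈ [-1/5, 9/55)
j=2 picked index 1: u0 ∈ [-2/55, 1/10)
j=3 picked index 2: u0 ∈ [-1/10, 2/55)
j=4 picked index 3: u0 ∈ [-9/55, 7/110)
intersection: [0, 2/55)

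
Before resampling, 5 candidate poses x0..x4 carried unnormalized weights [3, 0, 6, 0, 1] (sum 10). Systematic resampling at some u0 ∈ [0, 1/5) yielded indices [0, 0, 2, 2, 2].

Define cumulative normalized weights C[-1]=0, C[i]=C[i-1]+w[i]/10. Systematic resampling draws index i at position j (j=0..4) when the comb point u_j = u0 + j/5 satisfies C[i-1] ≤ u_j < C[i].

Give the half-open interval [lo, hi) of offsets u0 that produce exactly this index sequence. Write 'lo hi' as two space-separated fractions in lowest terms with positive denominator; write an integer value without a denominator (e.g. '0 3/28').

C = [3/10, 3/10, 9/10, 9/10, 1]
j=0 picked index 0: u0 ∈ [0, 3/10)
j=1 picked index 0: u0 ∈ [-1/5, 1/10)
j=2 picked index 2: u0 ∈ [-1/10, 1/2)
j=3 picked index 2: u0 ∈ [-3/10, 3/10)
j=4 picked index 2: u0 ∈ [-1/2, 1/10)
intersection: [0, 1/10)

0 1/10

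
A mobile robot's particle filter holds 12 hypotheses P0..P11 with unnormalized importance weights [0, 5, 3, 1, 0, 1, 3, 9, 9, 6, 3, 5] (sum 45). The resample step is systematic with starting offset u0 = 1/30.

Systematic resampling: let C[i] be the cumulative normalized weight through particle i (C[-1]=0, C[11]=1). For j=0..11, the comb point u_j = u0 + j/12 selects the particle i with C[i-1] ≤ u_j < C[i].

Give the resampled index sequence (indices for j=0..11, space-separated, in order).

1 2 5 6 7 7 8 8 9 9 10 11

C = [0, 1/9, 8/45, 1/5, 1/5, 2/9, 13/45, 22/45, 31/45, 37/45, 8/9, 1]
j=0: u_0=1/30 ∈ [0, 1/9) → index 1
j=1: u_1=7/60 ∈ [1/9, 8/45) → index 2
j=2: u_2=1/5 ∈ [1/5, 2/9) → index 5
j=3: u_3=17/60 ∈ [2/9, 13/45) → index 6
j=4: u_4=11/30 ∈ [13/45, 22/45) → index 7
j=5: u_5=9/20 ∈ [13/45, 22/45) → index 7
j=6: u_6=8/15 ∈ [22/45, 31/45) → index 8
j=7: u_7=37/60 ∈ [22/45, 31/45) → index 8
j=8: u_8=7/10 ∈ [31/45, 37/45) → index 9
j=9: u_9=47/60 ∈ [31/45, 37/45) → index 9
j=10: u_10=13/15 ∈ [37/45, 8/9) → index 10
j=11: u_11=19/20 ∈ [8/9, 1) → index 11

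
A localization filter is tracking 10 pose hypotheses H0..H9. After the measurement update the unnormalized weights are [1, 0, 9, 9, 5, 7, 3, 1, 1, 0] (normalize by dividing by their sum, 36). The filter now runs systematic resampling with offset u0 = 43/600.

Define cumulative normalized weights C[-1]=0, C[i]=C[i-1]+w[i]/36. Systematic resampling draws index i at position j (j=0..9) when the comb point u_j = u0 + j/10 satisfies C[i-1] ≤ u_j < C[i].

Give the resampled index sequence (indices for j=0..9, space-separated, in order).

C = [1/36, 1/36, 5/18, 19/36, 2/3, 31/36, 17/18, 35/36, 1, 1]
j=0: u_0=43/600 ∈ [1/36, 5/18) → index 2
j=1: u_1=103/600 ∈ [1/36, 5/18) → index 2
j=2: u_2=163/600 ∈ [1/36, 5/18) → index 2
j=3: u_3=223/600 ∈ [5/18, 19/36) → index 3
j=4: u_4=283/600 ∈ [5/18, 19/36) → index 3
j=5: u_5=343/600 ∈ [19/36, 2/3) → index 4
j=6: u_6=403/600 ∈ [2/3, 31/36) → index 5
j=7: u_7=463/600 ∈ [2/3, 31/36) → index 5
j=8: u_8=523/600 ∈ [31/36, 17/18) → index 6
j=9: u_9=583/600 ∈ [17/18, 35/36) → index 7

2 2 2 3 3 4 5 5 6 7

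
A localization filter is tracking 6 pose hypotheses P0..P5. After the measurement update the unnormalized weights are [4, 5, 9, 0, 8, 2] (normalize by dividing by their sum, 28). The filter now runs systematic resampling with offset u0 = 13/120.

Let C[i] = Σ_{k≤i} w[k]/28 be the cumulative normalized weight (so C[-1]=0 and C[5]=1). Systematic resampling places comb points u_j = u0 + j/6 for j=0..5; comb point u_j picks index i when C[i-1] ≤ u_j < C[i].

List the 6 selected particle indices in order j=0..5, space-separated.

0 1 2 2 4 5

C = [1/7, 9/28, 9/14, 9/14, 13/14, 1]
j=0: u_0=13/120 ∈ [0, 1/7) → index 0
j=1: u_1=11/40 ∈ [1/7, 9/28) → index 1
j=2: u_2=53/120 ∈ [9/28, 9/14) → index 2
j=3: u_3=73/120 ∈ [9/28, 9/14) → index 2
j=4: u_4=31/40 ∈ [9/14, 13/14) → index 4
j=5: u_5=113/120 ∈ [13/14, 1) → index 5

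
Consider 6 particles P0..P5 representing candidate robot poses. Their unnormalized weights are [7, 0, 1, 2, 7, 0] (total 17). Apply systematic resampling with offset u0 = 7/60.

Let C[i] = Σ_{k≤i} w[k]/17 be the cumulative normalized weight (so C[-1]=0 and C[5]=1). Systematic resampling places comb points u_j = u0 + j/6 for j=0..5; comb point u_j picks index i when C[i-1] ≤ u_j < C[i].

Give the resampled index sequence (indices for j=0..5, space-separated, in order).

C = [7/17, 7/17, 8/17, 10/17, 1, 1]
j=0: u_0=7/60 ∈ [0, 7/17) → index 0
j=1: u_1=17/60 ∈ [0, 7/17) → index 0
j=2: u_2=9/20 ∈ [7/17, 8/17) → index 2
j=3: u_3=37/60 ∈ [10/17, 1) → index 4
j=4: u_4=47/60 ∈ [10/17, 1) → index 4
j=5: u_5=19/20 ∈ [10/17, 1) → index 4

0 0 2 4 4 4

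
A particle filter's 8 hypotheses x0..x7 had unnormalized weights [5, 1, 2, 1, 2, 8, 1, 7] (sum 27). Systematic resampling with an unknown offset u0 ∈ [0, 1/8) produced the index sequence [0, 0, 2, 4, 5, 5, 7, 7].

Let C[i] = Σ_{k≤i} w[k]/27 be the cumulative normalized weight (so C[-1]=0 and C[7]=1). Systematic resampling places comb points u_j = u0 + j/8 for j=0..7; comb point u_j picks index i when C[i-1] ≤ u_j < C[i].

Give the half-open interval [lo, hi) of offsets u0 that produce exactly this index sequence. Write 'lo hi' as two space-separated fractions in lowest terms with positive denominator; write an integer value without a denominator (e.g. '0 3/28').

0 7/216

C = [5/27, 2/9, 8/27, 1/3, 11/27, 19/27, 20/27, 1]
j=0 picked index 0: u0 ∈ [0, 5/27)
j=1 picked index 0: u0 ∈ [-1/8, 13/216)
j=2 picked index 2: u0 ∈ [-1/36, 5/108)
j=3 picked index 4: u0 ∈ [-1/24, 7/216)
j=4 picked index 5: u0 ∈ [-5/54, 11/54)
j=5 picked index 5: u0 ∈ [-47/216, 17/216)
j=6 picked index 7: u0 ∈ [-1/108, 1/4)
j=7 picked index 7: u0 ∈ [-29/216, 1/8)
intersection: [0, 7/216)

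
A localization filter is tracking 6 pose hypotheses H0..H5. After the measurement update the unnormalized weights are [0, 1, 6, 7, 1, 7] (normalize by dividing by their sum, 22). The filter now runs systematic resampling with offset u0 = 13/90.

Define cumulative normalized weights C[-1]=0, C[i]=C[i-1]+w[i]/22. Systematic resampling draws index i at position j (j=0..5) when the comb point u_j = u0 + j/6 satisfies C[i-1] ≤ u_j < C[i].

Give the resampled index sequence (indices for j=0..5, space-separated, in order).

C = [0, 1/22, 7/22, 7/11, 15/22, 1]
j=0: u_0=13/90 ∈ [1/22, 7/22) → index 2
j=1: u_1=14/45 ∈ [1/22, 7/22) → index 2
j=2: u_2=43/90 ∈ [7/22, 7/11) → index 3
j=3: u_3=29/45 ∈ [7/11, 15/22) → index 4
j=4: u_4=73/90 ∈ [15/22, 1) → index 5
j=5: u_5=44/45 ∈ [15/22, 1) → index 5

2 2 3 4 5 5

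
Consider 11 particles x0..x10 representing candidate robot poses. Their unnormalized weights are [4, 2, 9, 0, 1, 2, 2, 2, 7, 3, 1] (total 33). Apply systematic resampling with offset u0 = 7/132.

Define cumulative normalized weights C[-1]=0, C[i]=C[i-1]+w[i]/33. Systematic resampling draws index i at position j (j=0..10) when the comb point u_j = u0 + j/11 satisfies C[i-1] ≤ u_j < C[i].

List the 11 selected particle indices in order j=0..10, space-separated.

0 1 2 2 2 5 6 8 8 8 9

C = [4/33, 2/11, 5/11, 5/11, 16/33, 6/11, 20/33, 2/3, 29/33, 32/33, 1]
j=0: u_0=7/132 ∈ [0, 4/33) → index 0
j=1: u_1=19/132 ∈ [4/33, 2/11) → index 1
j=2: u_2=31/132 ∈ [2/11, 5/11) → index 2
j=3: u_3=43/132 ∈ [2/11, 5/11) → index 2
j=4: u_4=5/12 ∈ [2/11, 5/11) → index 2
j=5: u_5=67/132 ∈ [16/33, 6/11) → index 5
j=6: u_6=79/132 ∈ [6/11, 20/33) → index 6
j=7: u_7=91/132 ∈ [2/3, 29/33) → index 8
j=8: u_8=103/132 ∈ [2/3, 29/33) → index 8
j=9: u_9=115/132 ∈ [2/3, 29/33) → index 8
j=10: u_10=127/132 ∈ [29/33, 32/33) → index 9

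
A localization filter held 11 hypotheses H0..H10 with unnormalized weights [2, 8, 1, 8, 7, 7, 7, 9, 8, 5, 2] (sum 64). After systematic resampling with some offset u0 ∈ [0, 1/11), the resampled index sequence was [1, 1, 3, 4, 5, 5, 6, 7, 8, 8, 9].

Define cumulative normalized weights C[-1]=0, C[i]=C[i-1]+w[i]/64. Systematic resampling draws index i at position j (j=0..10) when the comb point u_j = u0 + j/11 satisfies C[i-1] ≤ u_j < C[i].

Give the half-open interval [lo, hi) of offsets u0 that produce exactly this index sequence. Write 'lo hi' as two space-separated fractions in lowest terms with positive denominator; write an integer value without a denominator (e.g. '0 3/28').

15/352 21/352

C = [1/32, 5/32, 11/64, 19/64, 13/32, 33/64, 5/8, 49/64, 57/64, 31/32, 1]
j=0 picked index 1: u0 ∈ [1/32, 5/32)
j=1 picked index 1: u0 ∈ [-21/352, 23/352)
j=2 picked index 3: u0 ∈ [-7/704, 81/704)
j=3 picked index 4: u0 ∈ [17/704, 47/352)
j=4 picked index 5: u0 ∈ [15/352, 107/704)
j=5 picked index 5: u0 ∈ [-17/352, 43/704)
j=6 picked index 6: u0 ∈ [-21/704, 7/88)
j=7 picked index 7: u0 ∈ [-1/88, 91/704)
j=8 picked index 8: u0 ∈ [27/704, 115/704)
j=9 picked index 8: u0 ∈ [-37/704, 51/704)
j=10 picked index 9: u0 ∈ [-13/704, 21/352)
intersection: [15/352, 21/352)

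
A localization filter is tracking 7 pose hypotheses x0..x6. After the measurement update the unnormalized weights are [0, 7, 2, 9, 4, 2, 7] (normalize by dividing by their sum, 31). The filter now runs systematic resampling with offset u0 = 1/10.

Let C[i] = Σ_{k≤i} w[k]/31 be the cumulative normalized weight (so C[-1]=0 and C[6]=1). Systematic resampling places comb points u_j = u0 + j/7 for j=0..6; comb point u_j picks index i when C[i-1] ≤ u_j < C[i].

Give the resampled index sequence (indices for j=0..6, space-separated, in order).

C = [0, 7/31, 9/31, 18/31, 22/31, 24/31, 1]
j=0: u_0=1/10 ∈ [0, 7/31) → index 1
j=1: u_1=17/70 ∈ [7/31, 9/31) → index 2
j=2: u_2=27/70 ∈ [9/31, 18/31) → index 3
j=3: u_3=37/70 ∈ [9/31, 18/31) → index 3
j=4: u_4=47/70 ∈ [18/31, 22/31) → index 4
j=5: u_5=57/70 ∈ [24/31, 1) → index 6
j=6: u_6=67/70 ∈ [24/31, 1) → index 6

1 2 3 3 4 6 6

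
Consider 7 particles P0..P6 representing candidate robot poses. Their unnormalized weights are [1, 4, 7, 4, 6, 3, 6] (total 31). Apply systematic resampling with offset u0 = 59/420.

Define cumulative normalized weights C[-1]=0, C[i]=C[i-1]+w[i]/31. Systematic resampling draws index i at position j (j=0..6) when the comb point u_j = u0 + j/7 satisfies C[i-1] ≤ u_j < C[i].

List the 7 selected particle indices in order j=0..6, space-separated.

C = [1/31, 5/31, 12/31, 16/31, 22/31, 25/31, 1]
j=0: u_0=59/420 ∈ [1/31, 5/31) → index 1
j=1: u_1=17/60 ∈ [5/31, 12/31) → index 2
j=2: u_2=179/420 ∈ [12/31, 16/31) → index 3
j=3: u_3=239/420 ∈ [16/31, 22/31) → index 4
j=4: u_4=299/420 ∈ [22/31, 25/31) → index 5
j=5: u_5=359/420 ∈ [25/31, 1) → index 6
j=6: u_6=419/420 ∈ [25/31, 1) → index 6

1 2 3 4 5 6 6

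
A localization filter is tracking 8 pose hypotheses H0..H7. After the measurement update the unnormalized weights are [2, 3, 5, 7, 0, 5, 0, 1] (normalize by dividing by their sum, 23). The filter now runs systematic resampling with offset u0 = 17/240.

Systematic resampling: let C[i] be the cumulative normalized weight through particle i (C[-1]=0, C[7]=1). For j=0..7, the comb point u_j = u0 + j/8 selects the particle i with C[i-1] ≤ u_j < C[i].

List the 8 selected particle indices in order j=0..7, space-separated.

C = [2/23, 5/23, 10/23, 17/23, 17/23, 22/23, 22/23, 1]
j=0: u_0=17/240 ∈ [0, 2/23) → index 0
j=1: u_1=47/240 ∈ [2/23, 5/23) → index 1
j=2: u_2=77/240 ∈ [5/23, 10/23) → index 2
j=3: u_3=107/240 ∈ [10/23, 17/23) → index 3
j=4: u_4=137/240 ∈ [10/23, 17/23) → index 3
j=5: u_5=167/240 ∈ [10/23, 17/23) → index 3
j=6: u_6=197/240 ∈ [17/23, 22/23) → index 5
j=7: u_7=227/240 ∈ [17/23, 22/23) → index 5

0 1 2 3 3 3 5 5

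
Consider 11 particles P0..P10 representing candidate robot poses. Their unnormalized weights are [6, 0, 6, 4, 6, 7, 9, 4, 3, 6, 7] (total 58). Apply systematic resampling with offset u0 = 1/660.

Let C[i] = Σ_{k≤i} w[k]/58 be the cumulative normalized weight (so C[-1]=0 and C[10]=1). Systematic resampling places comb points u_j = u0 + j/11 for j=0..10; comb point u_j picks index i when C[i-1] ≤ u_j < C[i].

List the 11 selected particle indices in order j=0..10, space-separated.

C = [3/29, 3/29, 6/29, 8/29, 11/29, 1/2, 19/29, 21/29, 45/58, 51/58, 1]
j=0: u_0=1/660 ∈ [0, 3/29) → index 0
j=1: u_1=61/660 ∈ [0, 3/29) → index 0
j=2: u_2=11/60 ∈ [3/29, 6/29) → index 2
j=3: u_3=181/660 ∈ [6/29, 8/29) → index 3
j=4: u_4=241/660 ∈ [8/29, 11/29) → index 4
j=5: u_5=301/660 ∈ [11/29, 1/2) → index 5
j=6: u_6=361/660 ∈ [1/2, 19/29) → index 6
j=7: u_7=421/660 ∈ [1/2, 19/29) → index 6
j=8: u_8=481/660 ∈ [21/29, 45/58) → index 8
j=9: u_9=541/660 ∈ [45/58, 51/58) → index 9
j=10: u_10=601/660 ∈ [51/58, 1) → index 10

0 0 2 3 4 5 6 6 8 9 10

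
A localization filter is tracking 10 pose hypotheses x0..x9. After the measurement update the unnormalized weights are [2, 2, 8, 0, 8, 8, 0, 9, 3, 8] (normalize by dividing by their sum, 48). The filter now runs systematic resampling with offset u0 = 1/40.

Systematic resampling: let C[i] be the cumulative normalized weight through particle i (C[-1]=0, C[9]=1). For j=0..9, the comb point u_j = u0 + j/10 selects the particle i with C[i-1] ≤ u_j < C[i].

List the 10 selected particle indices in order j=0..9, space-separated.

C = [1/24, 1/12, 1/4, 1/4, 5/12, 7/12, 7/12, 37/48, 5/6, 1]
j=0: u_0=1/40 ∈ [0, 1/24) → index 0
j=1: u_1=1/8 ∈ [1/12, 1/4) → index 2
j=2: u_2=9/40 ∈ [1/12, 1/4) → index 2
j=3: u_3=13/40 ∈ [1/4, 5/12) → index 4
j=4: u_4=17/40 ∈ [5/12, 7/12) → index 5
j=5: u_5=21/40 ∈ [5/12, 7/12) → index 5
j=6: u_6=5/8 ∈ [7/12, 37/48) → index 7
j=7: u_7=29/40 ∈ [7/12, 37/48) → index 7
j=8: u_8=33/40 ∈ [37/48, 5/6) → index 8
j=9: u_9=37/40 ∈ [5/6, 1) → index 9

0 2 2 4 5 5 7 7 8 9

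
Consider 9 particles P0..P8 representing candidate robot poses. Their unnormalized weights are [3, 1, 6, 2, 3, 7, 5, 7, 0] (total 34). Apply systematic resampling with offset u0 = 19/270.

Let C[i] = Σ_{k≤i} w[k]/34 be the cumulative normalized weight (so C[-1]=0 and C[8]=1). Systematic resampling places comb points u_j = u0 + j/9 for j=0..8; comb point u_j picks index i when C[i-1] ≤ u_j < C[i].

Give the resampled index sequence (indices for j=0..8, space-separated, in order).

0 2 2 4 5 5 6 7 7

C = [3/34, 2/17, 5/17, 6/17, 15/34, 11/17, 27/34, 1, 1]
j=0: u_0=19/270 ∈ [0, 3/34) → index 0
j=1: u_1=49/270 ∈ [2/17, 5/17) → index 2
j=2: u_2=79/270 ∈ [2/17, 5/17) → index 2
j=3: u_3=109/270 ∈ [6/17, 15/34) → index 4
j=4: u_4=139/270 ∈ [15/34, 11/17) → index 5
j=5: u_5=169/270 ∈ [15/34, 11/17) → index 5
j=6: u_6=199/270 ∈ [11/17, 27/34) → index 6
j=7: u_7=229/270 ∈ [27/34, 1) → index 7
j=8: u_8=259/270 ∈ [27/34, 1) → index 7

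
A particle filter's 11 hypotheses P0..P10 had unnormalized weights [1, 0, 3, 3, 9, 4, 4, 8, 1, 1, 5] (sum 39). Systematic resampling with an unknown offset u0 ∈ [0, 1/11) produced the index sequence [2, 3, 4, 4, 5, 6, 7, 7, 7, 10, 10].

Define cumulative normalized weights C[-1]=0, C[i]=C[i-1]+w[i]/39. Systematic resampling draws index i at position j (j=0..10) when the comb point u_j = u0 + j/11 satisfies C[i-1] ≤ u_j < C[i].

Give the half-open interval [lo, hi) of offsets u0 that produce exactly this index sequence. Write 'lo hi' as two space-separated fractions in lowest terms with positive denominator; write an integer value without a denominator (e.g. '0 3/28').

C = [1/39, 1/39, 4/39, 7/39, 16/39, 20/39, 8/13, 32/39, 11/13, 34/39, 1]
j=0 picked index 2: u0 ∈ [1/39, 4/39)
j=1 picked index 3: u0 ∈ [5/429, 38/429)
j=2 picked index 4: u0 ∈ [-1/429, 98/429)
j=3 picked index 4: u0 ∈ [-40/429, 59/429)
j=4 picked index 5: u0 ∈ [20/429, 64/429)
j=5 picked index 6: u0 ∈ [25/429, 23/143)
j=6 picked index 7: u0 ∈ [10/143, 118/429)
j=7 picked index 7: u0 ∈ [-3/143, 79/429)
j=8 picked index 7: u0 ∈ [-16/143, 40/429)
j=9 picked index 10: u0 ∈ [23/429, 2/11)
j=10 picked index 10: u0 ∈ [-16/429, 1/11)
intersection: [10/143, 38/429)

10/143 38/429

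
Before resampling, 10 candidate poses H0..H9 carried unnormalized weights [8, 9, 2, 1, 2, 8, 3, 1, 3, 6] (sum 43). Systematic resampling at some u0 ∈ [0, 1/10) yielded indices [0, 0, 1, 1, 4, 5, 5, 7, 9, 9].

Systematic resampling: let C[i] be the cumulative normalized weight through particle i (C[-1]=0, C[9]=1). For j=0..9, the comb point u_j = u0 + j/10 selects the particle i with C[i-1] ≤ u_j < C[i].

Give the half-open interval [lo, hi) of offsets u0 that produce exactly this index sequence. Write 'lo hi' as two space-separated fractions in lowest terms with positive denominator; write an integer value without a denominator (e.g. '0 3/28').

29/430 37/430

C = [8/43, 17/43, 19/43, 20/43, 22/43, 30/43, 33/43, 34/43, 37/43, 1]
j=0 picked index 0: u0 ∈ [0, 8/43)
j=1 picked index 0: u0 ∈ [-1/10, 37/430)
j=2 picked index 1: u0 ∈ [-3/215, 42/215)
j=3 picked index 1: u0 ∈ [-49/430, 41/430)
j=4 picked index 4: u0 ∈ [14/215, 24/215)
j=5 picked index 5: u0 ∈ [1/86, 17/86)
j=6 picked index 5: u0 ∈ [-19/215, 21/215)
j=7 picked index 7: u0 ∈ [29/430, 39/430)
j=8 picked index 9: u0 ∈ [13/215, 1/5)
j=9 picked index 9: u0 ∈ [-17/430, 1/10)
intersection: [29/430, 37/430)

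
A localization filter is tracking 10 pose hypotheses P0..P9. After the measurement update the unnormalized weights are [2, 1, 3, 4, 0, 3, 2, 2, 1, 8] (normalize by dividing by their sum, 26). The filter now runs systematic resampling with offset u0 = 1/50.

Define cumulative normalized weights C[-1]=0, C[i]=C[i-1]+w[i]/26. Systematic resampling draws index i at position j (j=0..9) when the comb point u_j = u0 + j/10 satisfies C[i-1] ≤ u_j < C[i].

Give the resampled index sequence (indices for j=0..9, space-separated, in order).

0 2 2 3 5 6 7 9 9 9

C = [1/13, 3/26, 3/13, 5/13, 5/13, 1/2, 15/26, 17/26, 9/13, 1]
j=0: u_0=1/50 ∈ [0, 1/13) → index 0
j=1: u_1=3/25 ∈ [3/26, 3/13) → index 2
j=2: u_2=11/50 ∈ [3/26, 3/13) → index 2
j=3: u_3=8/25 ∈ [3/13, 5/13) → index 3
j=4: u_4=21/50 ∈ [5/13, 1/2) → index 5
j=5: u_5=13/25 ∈ [1/2, 15/26) → index 6
j=6: u_6=31/50 ∈ [15/26, 17/26) → index 7
j=7: u_7=18/25 ∈ [9/13, 1) → index 9
j=8: u_8=41/50 ∈ [9/13, 1) → index 9
j=9: u_9=23/25 ∈ [9/13, 1) → index 9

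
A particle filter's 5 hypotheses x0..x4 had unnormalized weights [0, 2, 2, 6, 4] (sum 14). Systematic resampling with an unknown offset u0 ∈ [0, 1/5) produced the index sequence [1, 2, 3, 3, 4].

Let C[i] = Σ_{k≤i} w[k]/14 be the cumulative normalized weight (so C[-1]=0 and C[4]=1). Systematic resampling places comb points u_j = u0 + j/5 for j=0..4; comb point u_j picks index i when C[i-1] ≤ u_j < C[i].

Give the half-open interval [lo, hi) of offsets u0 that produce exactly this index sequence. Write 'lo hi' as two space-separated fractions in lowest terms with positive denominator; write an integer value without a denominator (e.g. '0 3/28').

0 3/35

C = [0, 1/7, 2/7, 5/7, 1]
j=0 picked index 1: u0 ∈ [0, 1/7)
j=1 picked index 2: u0 ∈ [-2/35, 3/35)
j=2 picked index 3: u0 ∈ [-4/35, 11/35)
j=3 picked index 3: u0 ∈ [-11/35, 4/35)
j=4 picked index 4: u0 ∈ [-3/35, 1/5)
intersection: [0, 3/35)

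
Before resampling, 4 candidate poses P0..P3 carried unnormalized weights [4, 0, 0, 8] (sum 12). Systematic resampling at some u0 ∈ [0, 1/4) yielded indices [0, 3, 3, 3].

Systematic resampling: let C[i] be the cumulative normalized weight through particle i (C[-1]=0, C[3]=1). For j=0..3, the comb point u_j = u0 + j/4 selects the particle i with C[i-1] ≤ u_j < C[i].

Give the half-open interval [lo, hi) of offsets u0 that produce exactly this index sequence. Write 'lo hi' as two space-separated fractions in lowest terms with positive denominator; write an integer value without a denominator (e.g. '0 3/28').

1/12 1/4

C = [1/3, 1/3, 1/3, 1]
j=0 picked index 0: u0 ∈ [0, 1/3)
j=1 picked index 3: u0 ∈ [1/12, 3/4)
j=2 picked index 3: u0 ∈ [-1/6, 1/2)
j=3 picked index 3: u0 ∈ [-5/12, 1/4)
intersection: [1/12, 1/4)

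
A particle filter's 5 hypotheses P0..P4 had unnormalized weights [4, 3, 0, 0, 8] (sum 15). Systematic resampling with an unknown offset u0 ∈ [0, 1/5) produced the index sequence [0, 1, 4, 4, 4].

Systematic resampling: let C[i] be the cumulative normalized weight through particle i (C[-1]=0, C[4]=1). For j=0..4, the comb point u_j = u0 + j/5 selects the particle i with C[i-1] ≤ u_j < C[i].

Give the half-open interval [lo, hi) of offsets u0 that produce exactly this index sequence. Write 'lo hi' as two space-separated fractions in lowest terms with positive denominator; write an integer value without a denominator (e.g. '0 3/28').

C = [4/15, 7/15, 7/15, 7/15, 1]
j=0 picked index 0: u0 ∈ [0, 4/15)
j=1 picked index 1: u0 ∈ [1/15, 4/15)
j=2 picked index 4: u0 ∈ [1/15, 3/5)
j=3 picked index 4: u0 ∈ [-2/15, 2/5)
j=4 picked index 4: u0 ∈ [-1/3, 1/5)
intersection: [1/15, 1/5)

1/15 1/5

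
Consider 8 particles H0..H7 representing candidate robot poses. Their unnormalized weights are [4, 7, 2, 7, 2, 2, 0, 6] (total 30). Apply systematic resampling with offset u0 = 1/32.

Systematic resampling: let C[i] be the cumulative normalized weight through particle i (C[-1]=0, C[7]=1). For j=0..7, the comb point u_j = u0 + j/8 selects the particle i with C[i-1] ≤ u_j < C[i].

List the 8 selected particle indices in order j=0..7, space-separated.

C = [2/15, 11/30, 13/30, 2/3, 11/15, 4/5, 4/5, 1]
j=0: u_0=1/32 ∈ [0, 2/15) → index 0
j=1: u_1=5/32 ∈ [2/15, 11/30) → index 1
j=2: u_2=9/32 ∈ [2/15, 11/30) → index 1
j=3: u_3=13/32 ∈ [11/30, 13/30) → index 2
j=4: u_4=17/32 ∈ [13/30, 2/3) → index 3
j=5: u_5=21/32 ∈ [13/30, 2/3) → index 3
j=6: u_6=25/32 ∈ [11/15, 4/5) → index 5
j=7: u_7=29/32 ∈ [4/5, 1) → index 7

0 1 1 2 3 3 5 7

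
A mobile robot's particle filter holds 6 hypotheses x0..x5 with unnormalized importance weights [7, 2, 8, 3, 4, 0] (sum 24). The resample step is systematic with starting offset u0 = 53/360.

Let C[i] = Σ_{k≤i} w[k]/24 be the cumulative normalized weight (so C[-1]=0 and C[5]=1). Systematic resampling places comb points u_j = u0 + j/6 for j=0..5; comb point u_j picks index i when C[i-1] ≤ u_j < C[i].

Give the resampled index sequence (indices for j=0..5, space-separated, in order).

0 1 2 2 3 4

C = [7/24, 3/8, 17/24, 5/6, 1, 1]
j=0: u_0=53/360 ∈ [0, 7/24) → index 0
j=1: u_1=113/360 ∈ [7/24, 3/8) → index 1
j=2: u_2=173/360 ∈ [3/8, 17/24) → index 2
j=3: u_3=233/360 ∈ [3/8, 17/24) → index 2
j=4: u_4=293/360 ∈ [17/24, 5/6) → index 3
j=5: u_5=353/360 ∈ [5/6, 1) → index 4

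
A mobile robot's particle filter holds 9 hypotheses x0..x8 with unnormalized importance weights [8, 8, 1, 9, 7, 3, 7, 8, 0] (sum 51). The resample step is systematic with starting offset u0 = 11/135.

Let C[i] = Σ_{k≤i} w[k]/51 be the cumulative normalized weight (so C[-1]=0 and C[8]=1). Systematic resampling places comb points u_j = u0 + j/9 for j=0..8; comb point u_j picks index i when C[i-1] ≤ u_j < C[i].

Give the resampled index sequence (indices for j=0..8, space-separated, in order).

C = [8/51, 16/51, 1/3, 26/51, 11/17, 12/17, 43/51, 1, 1]
j=0: u_0=11/135 ∈ [0, 8/51) → index 0
j=1: u_1=26/135 ∈ [8/51, 16/51) → index 1
j=2: u_2=41/135 ∈ [8/51, 16/51) → index 1
j=3: u_3=56/135 ∈ [1/3, 26/51) → index 3
j=4: u_4=71/135 ∈ [26/51, 11/17) → index 4
j=5: u_5=86/135 ∈ [26/51, 11/17) → index 4
j=6: u_6=101/135 ∈ [12/17, 43/51) → index 6
j=7: u_7=116/135 ∈ [43/51, 1) → index 7
j=8: u_8=131/135 ∈ [43/51, 1) → index 7

0 1 1 3 4 4 6 7 7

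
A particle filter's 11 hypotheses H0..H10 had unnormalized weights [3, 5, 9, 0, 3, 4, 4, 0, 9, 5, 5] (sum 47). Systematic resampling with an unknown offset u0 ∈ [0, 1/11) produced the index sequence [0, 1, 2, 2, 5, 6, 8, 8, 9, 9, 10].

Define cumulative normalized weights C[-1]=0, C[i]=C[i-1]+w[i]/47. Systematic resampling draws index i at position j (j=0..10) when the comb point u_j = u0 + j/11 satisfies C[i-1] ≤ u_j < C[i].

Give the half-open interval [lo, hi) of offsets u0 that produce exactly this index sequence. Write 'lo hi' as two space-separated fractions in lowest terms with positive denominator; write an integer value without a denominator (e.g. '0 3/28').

C = [3/47, 8/47, 17/47, 17/47, 20/47, 24/47, 28/47, 28/47, 37/47, 42/47, 1]
j=0 picked index 0: u0 ∈ [0, 3/47)
j=1 picked index 1: u0 ∈ [-14/517, 41/517)
j=2 picked index 2: u0 ∈ [-6/517, 93/517)
j=3 picked index 2: u0 ∈ [-53/517, 46/517)
j=4 picked index 5: u0 ∈ [32/517, 76/517)
j=5 picked index 6: u0 ∈ [29/517, 73/517)
j=6 picked index 8: u0 ∈ [26/517, 125/517)
j=7 picked index 8: u0 ∈ [-21/517, 78/517)
j=8 picked index 9: u0 ∈ [31/517, 86/517)
j=9 picked index 9: u0 ∈ [-16/517, 39/517)
j=10 picked index 10: u0 ∈ [-8/517, 1/11)
intersection: [32/517, 3/47)

32/517 3/47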